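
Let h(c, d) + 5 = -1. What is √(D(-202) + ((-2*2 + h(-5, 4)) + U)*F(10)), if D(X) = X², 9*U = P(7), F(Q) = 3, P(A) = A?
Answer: √366987/3 ≈ 201.93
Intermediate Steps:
h(c, d) = -6 (h(c, d) = -5 - 1 = -6)
U = 7/9 (U = (⅑)*7 = 7/9 ≈ 0.77778)
√(D(-202) + ((-2*2 + h(-5, 4)) + U)*F(10)) = √((-202)² + ((-2*2 - 6) + 7/9)*3) = √(40804 + ((-4 - 6) + 7/9)*3) = √(40804 + (-10 + 7/9)*3) = √(40804 - 83/9*3) = √(40804 - 83/3) = √(122329/3) = √366987/3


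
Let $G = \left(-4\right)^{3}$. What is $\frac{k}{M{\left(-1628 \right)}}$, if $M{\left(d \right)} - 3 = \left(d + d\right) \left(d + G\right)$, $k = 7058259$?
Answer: $\frac{2352753}{1836385} \approx 1.2812$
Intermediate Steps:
$G = -64$
$M{\left(d \right)} = 3 + 2 d \left(-64 + d\right)$ ($M{\left(d \right)} = 3 + \left(d + d\right) \left(d - 64\right) = 3 + 2 d \left(-64 + d\right)$)
$\frac{k}{M{\left(-1628 \right)}} = \frac{7058259}{3 - -208384 + 2 \left(-1628\right)^{2}} = \frac{7058259}{3 + 208384 + 2 \cdot 2650384} = \frac{7058259}{3 + 208384 + 5300768} = \frac{7058259}{5509155} = 7058259 \cdot \frac{1}{5509155} = \frac{2352753}{1836385}$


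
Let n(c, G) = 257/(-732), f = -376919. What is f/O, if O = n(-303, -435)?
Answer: 275904708/257 ≈ 1.0736e+6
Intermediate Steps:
n(c, G) = -257/732 (n(c, G) = 257*(-1/732) = -257/732)
O = -257/732 ≈ -0.35109
f/O = -376919/(-257/732) = -376919*(-732/257) = 275904708/257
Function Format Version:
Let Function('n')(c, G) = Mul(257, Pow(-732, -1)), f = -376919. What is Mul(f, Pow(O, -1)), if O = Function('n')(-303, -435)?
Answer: Rational(275904708, 257) ≈ 1.0736e+6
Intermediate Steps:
Function('n')(c, G) = Rational(-257, 732) (Function('n')(c, G) = Mul(257, Rational(-1, 732)) = Rational(-257, 732))
O = Rational(-257, 732) ≈ -0.35109
Mul(f, Pow(O, -1)) = Mul(-376919, Pow(Rational(-257, 732), -1)) = Mul(-376919, Rational(-732, 257)) = Rational(275904708, 257)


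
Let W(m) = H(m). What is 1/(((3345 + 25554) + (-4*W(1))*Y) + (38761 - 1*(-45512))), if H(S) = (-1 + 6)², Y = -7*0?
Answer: 1/113172 ≈ 8.8361e-6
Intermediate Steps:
Y = 0
H(S) = 25 (H(S) = 5² = 25)
W(m) = 25
1/(((3345 + 25554) + (-4*W(1))*Y) + (38761 - 1*(-45512))) = 1/(((3345 + 25554) - 4*25*0) + (38761 - 1*(-45512))) = 1/((28899 - 100*0) + (38761 + 45512)) = 1/((28899 + 0) + 84273) = 1/(28899 + 84273) = 1/113172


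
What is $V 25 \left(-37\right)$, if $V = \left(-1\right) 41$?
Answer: $37925$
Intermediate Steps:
$V = -41$
$V 25 \left(-37\right) = \left(-41\right) 25 \left(-37\right) = \left(-1025\right) \left(-37\right) = 37925$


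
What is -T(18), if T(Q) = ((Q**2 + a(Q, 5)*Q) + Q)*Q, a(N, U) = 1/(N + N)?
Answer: -6165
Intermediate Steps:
a(N, U) = 1/(2*N)
T(Q) = Q*(1/2 + Q + Q**2) (T(Q) = ((Q**2 + (1/(2*Q))*Q) + Q)*Q = ((Q**2 + 1/2) + Q)*Q = ((1/2 + Q**2) + Q)*Q = (1/2 + Q + Q**2)*Q = Q*(1/2 + Q + Q**2))
-T(18) = -18*(1/2 + 18 + 18**2) = -18*(1/2 + 18 + 324) = -18*685/2 = -1*6165 = -6165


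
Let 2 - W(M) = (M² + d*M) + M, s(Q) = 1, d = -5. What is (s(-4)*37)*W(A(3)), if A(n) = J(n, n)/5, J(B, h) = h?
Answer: 3737/25 ≈ 149.48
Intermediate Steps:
A(n) = n/5
W(M) = 2 - M² + 4*M (W(M) = 2 - ((M² - 5*M) + M) = 2 - (M² - 4*M) = 2 + (-M² + 4*M) = 2 - M² + 4*M)
(s(-4)*37)*W(A(3)) = (1*37)*(2 - ((⅕)*3)² + 4*((⅕)*3)) = 37*(2 - (⅗)² + 4*(⅗)) = 37*(2 - 1*9/25 + 12/5) = 37*(2 - 9/25 + 12/5) = 37*(101/25) = 3737/25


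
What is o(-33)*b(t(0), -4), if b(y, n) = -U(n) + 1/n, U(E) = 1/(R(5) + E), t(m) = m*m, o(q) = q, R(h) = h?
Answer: 165/4 ≈ 41.250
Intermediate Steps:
t(m) = m²
U(E) = 1/(5 + E)
b(y, n) = 1/n - 1/(5 + n) (b(y, n) = -1/(5 + n) + 1/n = 1/n - 1/(5 + n))
o(-33)*b(t(0), -4) = -165/((-4)*(5 - 4)) = -165*(-1)/(4*1) = -165*(-1)/4 = -33*(-5/4) = 165/4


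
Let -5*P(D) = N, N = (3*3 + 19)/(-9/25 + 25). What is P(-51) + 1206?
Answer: 26527/22 ≈ 1205.8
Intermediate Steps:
N = 25/22 (N = (9 + 19)/(-9*1/25 + 25) = 28/(-9/25 + 25) = 28/(616/25) = 28*(25/616) = 25/22 ≈ 1.1364)
P(D) = -5/22 (P(D) = -⅕*25/22 = -5/22)
P(-51) + 1206 = -5/22 + 1206 = 26527/22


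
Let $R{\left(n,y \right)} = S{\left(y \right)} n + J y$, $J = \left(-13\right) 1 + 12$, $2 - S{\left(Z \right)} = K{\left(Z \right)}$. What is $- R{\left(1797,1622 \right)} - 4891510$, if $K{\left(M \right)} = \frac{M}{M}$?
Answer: $-4891685$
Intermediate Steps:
$K{\left(M \right)} = 1$
$S{\left(Z \right)} = 1$ ($S{\left(Z \right)} = 2 - 1 = 1$)
$J = -1$ ($J = -13 + 12 = -1$)
$R{\left(n,y \right)} = n - y$ ($R{\left(n,y \right)} = 1 n - y = n - y$)
$- R{\left(1797,1622 \right)} - 4891510 = - (1797 - 1622) - 4891510 = \left(-1\right) 175 - 4891510 = -175 - 4891510 = -4891685$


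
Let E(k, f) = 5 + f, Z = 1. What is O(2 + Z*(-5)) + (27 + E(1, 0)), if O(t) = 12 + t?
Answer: 41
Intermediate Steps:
O(2 + Z*(-5)) + (27 + E(1, 0)) = (12 + (2 + 1*(-5))) + (27 + (5 + 0)) = (12 + (2 - 5)) + (27 + 5) = (12 - 3) + 32 = 9 + 32 = 41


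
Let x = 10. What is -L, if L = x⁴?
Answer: -10000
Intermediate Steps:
L = 10000 (L = 10⁴ = 10000)
-L = -1*10000 = -10000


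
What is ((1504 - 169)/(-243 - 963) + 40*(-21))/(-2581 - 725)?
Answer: 338125/1329012 ≈ 0.25442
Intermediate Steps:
((1504 - 169)/(-243 - 963) + 40*(-21))/(-2581 - 725) = (1335/(-1206) - 840)/(-3306) = (1335*(-1/1206) - 840)*(-1/3306) = (-445/402 - 840)*(-1/3306) = -338125/402*(-1/3306) = 338125/1329012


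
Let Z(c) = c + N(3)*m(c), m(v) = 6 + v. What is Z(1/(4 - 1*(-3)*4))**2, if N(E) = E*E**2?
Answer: 429025/16 ≈ 26814.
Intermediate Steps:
N(E) = E**3
Z(c) = 162 + 28*c (Z(c) = c + 3**3*(6 + c) = c + 27*(6 + c) = c + (162 + 27*c) = 162 + 28*c)
Z(1/(4 - 1*(-3)*4))**2 = (162 + 28/(4 - 1*(-3)*4))**2 = (162 + 28/(4 + 3*4))**2 = (162 + 28/(4 + 12))**2 = (162 + 28/16)**2 = (162 + 28*(1/16))**2 = (162 + 7/4)**2 = (655/4)**2 = 429025/16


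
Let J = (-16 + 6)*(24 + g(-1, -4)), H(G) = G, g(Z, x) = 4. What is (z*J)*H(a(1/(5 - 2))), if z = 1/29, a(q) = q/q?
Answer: -280/29 ≈ -9.6552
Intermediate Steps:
a(q) = 1
J = -280 (J = (-16 + 6)*(24 + 4) = -10*28 = -280)
z = 1/29 ≈ 0.034483
(z*J)*H(a(1/(5 - 2))) = ((1/29)*(-280))*1 = -280/29*1 = -280/29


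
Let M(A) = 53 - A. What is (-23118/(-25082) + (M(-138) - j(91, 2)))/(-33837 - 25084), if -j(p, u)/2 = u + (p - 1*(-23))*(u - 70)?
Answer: 191978610/738928261 ≈ 0.25981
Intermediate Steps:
j(p, u) = -2*u - 2*(-70 + u)*(23 + p) (j(p, u) = -2*(u + (p - 1*(-23))*(u - 70)) = -2*(u + (p + 23)*(-70 + u)) = -2*(u + (23 + p)*(-70 + u)) = -2*(u + (-70 + u)*(23 + p)) = -2*u - 2*(-70 + u)*(23 + p))
(-23118/(-25082) + (M(-138) - j(91, 2)))/(-33837 - 25084) = (-23118/(-25082) + ((53 - 1*(-138)) - (3220 - 48*2 + 140*91 - 2*91*2)))/(-33837 - 25084) = (-23118*(-1/25082) + ((53 + 138) - (3220 - 96 + 12740 - 364)))/(-58921) = (11559/12541 + (191 - 1*15500))*(-1/58921) = (11559/12541 + (191 - 15500))*(-1/58921) = (11559/12541 - 15309)*(-1/58921) = -191978610/12541*(-1/58921) = 191978610/738928261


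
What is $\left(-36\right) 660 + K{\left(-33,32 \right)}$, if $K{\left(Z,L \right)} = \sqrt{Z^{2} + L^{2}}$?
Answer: $-23760 + \sqrt{2113} \approx -23714.0$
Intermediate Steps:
$K{\left(Z,L \right)} = \sqrt{L^{2} + Z^{2}}$
$\left(-36\right) 660 + K{\left(-33,32 \right)} = \left(-36\right) 660 + \sqrt{32^{2} + \left(-33\right)^{2}} = -23760 + \sqrt{1024 + 1089} = -23760 + \sqrt{2113}$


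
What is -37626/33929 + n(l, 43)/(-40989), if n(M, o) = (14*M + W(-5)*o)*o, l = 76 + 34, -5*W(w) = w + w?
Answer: -1304833312/463571927 ≈ -2.8147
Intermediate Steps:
W(w) = -2*w/5 (W(w) = -(w + w)/5 = -2*w/5)
l = 110
n(M, o) = o*(2*o + 14*M) (n(M, o) = (14*M + (-⅖*(-5))*o)*o = (14*M + 2*o)*o = (2*o + 14*M)*o = o*(2*o + 14*M))
-37626/33929 + n(l, 43)/(-40989) = -37626/33929 + (2*43*(43 + 7*110))/(-40989) = -37626*1/33929 + (2*43*(43 + 770))*(-1/40989) = -37626/33929 + (2*43*813)*(-1/40989) = -37626/33929 + 69918*(-1/40989) = -37626/33929 - 23306/13663 = -1304833312/463571927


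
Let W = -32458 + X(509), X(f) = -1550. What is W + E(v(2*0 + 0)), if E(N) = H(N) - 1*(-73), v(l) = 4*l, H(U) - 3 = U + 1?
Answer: -33931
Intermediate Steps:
H(U) = 4 + U (H(U) = 3 + (U + 1) = 3 + (1 + U) = 4 + U)
E(N) = 77 + N (E(N) = (4 + N) - 1*(-73) = (4 + N) + 73 = 77 + N)
W = -34008 (W = -32458 - 1550 = -34008)
W + E(v(2*0 + 0)) = -34008 + (77 + 4*(2*0 + 0)) = -34008 + (77 + 4*(0 + 0)) = -34008 + (77 + 4*0) = -34008 + (77 + 0) = -34008 + 77 = -33931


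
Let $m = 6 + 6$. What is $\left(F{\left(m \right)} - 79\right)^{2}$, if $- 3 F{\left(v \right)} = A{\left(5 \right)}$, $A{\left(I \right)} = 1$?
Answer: $\frac{56644}{9} \approx 6293.8$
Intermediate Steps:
$m = 12$
$F{\left(v \right)} = - \frac{1}{3}$ ($F{\left(v \right)} = \left(- \frac{1}{3}\right) 1 = - \frac{1}{3}$)
$\left(F{\left(m \right)} - 79\right)^{2} = \left(- \frac{1}{3} - 79\right)^{2} = \left(- \frac{238}{3}\right)^{2} = \frac{56644}{9}$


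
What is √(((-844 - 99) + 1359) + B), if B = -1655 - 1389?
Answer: 6*I*√73 ≈ 51.264*I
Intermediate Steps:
B = -3044
√(((-844 - 99) + 1359) + B) = √(((-844 - 99) + 1359) - 3044) = √((-943 + 1359) - 3044) = √(416 - 3044) = √(-2628) = 6*I*√73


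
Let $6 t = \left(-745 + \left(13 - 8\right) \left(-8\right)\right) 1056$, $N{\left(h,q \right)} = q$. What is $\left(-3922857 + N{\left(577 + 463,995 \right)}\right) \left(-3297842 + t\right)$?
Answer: $13475525675724$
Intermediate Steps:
$t = -138160$ ($t = \frac{\left(-745 + \left(13 - 8\right) \left(-8\right)\right) 1056}{6} = \frac{\left(-745 + 5 \left(-8\right)\right) 1056}{6} = \frac{\left(-745 - 40\right) 1056}{6} = \frac{\left(-785\right) 1056}{6} = \frac{1}{6} \left(-828960\right) = -138160$)
$\left(-3922857 + N{\left(577 + 463,995 \right)}\right) \left(-3297842 + t\right) = \left(-3922857 + 995\right) \left(-3297842 - 138160\right) = \left(-3921862\right) \left(-3436002\right) = 13475525675724$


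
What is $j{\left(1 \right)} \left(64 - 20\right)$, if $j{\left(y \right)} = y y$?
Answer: $44$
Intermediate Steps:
$j{\left(y \right)} = y^{2}$
$j{\left(1 \right)} \left(64 - 20\right) = 1^{2} \left(64 - 20\right) = 1 \cdot 44 = 44$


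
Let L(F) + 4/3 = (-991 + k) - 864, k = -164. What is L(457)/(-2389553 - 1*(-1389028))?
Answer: 6061/3001575 ≈ 0.0020193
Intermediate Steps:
L(F) = -6061/3 (L(F) = -4/3 + ((-991 - 164) - 864) = -4/3 + (-1155 - 864) = -4/3 - 2019 = -6061/3)
L(457)/(-2389553 - 1*(-1389028)) = -6061/(3*(-2389553 - 1*(-1389028))) = -6061/(3*(-2389553 + 1389028)) = -6061/3/(-1000525) = -6061/3*(-1/1000525) = 6061/3001575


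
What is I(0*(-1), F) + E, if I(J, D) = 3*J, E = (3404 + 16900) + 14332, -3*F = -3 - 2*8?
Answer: 34636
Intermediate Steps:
F = 19/3 (F = -(-3 - 2*8)/3 = -(-3 - 16)/3 = -1/3*(-19) = 19/3 ≈ 6.3333)
E = 34636 (E = 20304 + 14332 = 34636)
I(0*(-1), F) + E = 3*(0*(-1)) + 34636 = 3*0 + 34636 = 0 + 34636 = 34636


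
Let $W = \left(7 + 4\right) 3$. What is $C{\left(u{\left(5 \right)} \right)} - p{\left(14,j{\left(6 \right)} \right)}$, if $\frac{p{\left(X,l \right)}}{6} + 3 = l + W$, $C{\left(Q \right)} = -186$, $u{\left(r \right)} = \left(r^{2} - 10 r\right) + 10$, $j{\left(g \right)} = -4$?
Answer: $-342$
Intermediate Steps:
$W = 33$ ($W = 11 \cdot 3 = 33$)
$u{\left(r \right)} = 10 + r^{2} - 10 r$
$p{\left(X,l \right)} = 180 + 6 l$ ($p{\left(X,l \right)} = -18 + 6 \left(l + 33\right) = -18 + 6 \left(33 + l\right) = -18 + \left(198 + 6 l\right) = 180 + 6 l$)
$C{\left(u{\left(5 \right)} \right)} - p{\left(14,j{\left(6 \right)} \right)} = -186 - \left(180 + 6 \left(-4\right)\right) = -186 - \left(180 - 24\right) = -186 - 156 = -342$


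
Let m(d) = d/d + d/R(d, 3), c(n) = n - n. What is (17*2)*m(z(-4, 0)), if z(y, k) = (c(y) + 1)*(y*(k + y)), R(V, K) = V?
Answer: 68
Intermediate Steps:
c(n) = 0
z(y, k) = y*(k + y) (z(y, k) = (0 + 1)*(y*(k + y)) = 1*(y*(k + y)) = y*(k + y))
m(d) = 2 (m(d) = d/d + d/d = 1 + 1 = 2)
(17*2)*m(z(-4, 0)) = (17*2)*2 = 34*2 = 68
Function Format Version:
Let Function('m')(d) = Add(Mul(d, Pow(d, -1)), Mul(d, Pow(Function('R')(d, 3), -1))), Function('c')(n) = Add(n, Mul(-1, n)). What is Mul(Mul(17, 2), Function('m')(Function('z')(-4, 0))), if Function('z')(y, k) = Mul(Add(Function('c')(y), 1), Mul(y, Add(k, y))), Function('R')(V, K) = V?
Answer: 68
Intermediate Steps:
Function('c')(n) = 0
Function('z')(y, k) = Mul(y, Add(k, y)) (Function('z')(y, k) = Mul(Add(0, 1), Mul(y, Add(k, y))) = Mul(1, Mul(y, Add(k, y))) = Mul(y, Add(k, y)))
Function('m')(d) = 2 (Function('m')(d) = Add(Mul(d, Pow(d, -1)), Mul(d, Pow(d, -1))) = Add(1, 1) = 2)
Mul(Mul(17, 2), Function('m')(Function('z')(-4, 0))) = Mul(Mul(17, 2), 2) = Mul(34, 2) = 68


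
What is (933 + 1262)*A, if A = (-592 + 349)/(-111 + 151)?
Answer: -106677/8 ≈ -13335.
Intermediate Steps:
A = -243/40 ≈ -6.0750
(933 + 1262)*A = (933 + 1262)*(-243/40) = 2195*(-243/40) = -106677/8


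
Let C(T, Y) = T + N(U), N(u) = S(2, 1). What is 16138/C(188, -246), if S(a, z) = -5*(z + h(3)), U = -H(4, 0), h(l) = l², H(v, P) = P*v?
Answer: 8069/69 ≈ 116.94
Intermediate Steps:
U = 0 (U = -0*4 = -1*0 = 0)
S(a, z) = -45 - 5*z (S(a, z) = -5*(z + 3²) = -5*(z + 9) = -5*(9 + z) = -45 - 5*z)
N(u) = -50 (N(u) = -45 - 5*1 = -45 - 5 = -50)
C(T, Y) = -50 + T (C(T, Y) = T - 50 = -50 + T)
16138/C(188, -246) = 16138/(-50 + 188) = 16138/138 = 16138*(1/138) = 8069/69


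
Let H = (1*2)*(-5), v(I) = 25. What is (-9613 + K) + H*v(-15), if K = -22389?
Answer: -32252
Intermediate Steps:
H = -10 (H = 2*(-5) = -10)
(-9613 + K) + H*v(-15) = (-9613 - 22389) - 10*25 = -32002 - 250 = -32252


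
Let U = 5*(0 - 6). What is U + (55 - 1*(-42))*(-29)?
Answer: -2843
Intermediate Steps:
U = -30 (U = 5*(-6) = -30)
U + (55 - 1*(-42))*(-29) = -30 + (55 - 1*(-42))*(-29) = -30 + (55 + 42)*(-29) = -30 + 97*(-29) = -30 - 2813 = -2843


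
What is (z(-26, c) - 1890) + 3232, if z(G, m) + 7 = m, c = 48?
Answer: 1383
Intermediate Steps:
z(G, m) = -7 + m
(z(-26, c) - 1890) + 3232 = ((-7 + 48) - 1890) + 3232 = (41 - 1890) + 3232 = -1849 + 3232 = 1383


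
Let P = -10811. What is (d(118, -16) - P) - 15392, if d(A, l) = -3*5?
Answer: -4596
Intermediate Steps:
d(A, l) = -15
(d(118, -16) - P) - 15392 = (-15 - 1*(-10811)) - 15392 = (-15 + 10811) - 15392 = 10796 - 15392 = -4596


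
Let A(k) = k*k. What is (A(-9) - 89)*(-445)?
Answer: 3560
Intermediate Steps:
A(k) = k**2
(A(-9) - 89)*(-445) = ((-9)**2 - 89)*(-445) = (81 - 89)*(-445) = -8*(-445) = 3560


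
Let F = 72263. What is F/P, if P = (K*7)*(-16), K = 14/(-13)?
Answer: 939419/1568 ≈ 599.12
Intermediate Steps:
K = -14/13 (K = 14*(-1/13) = -14/13 ≈ -1.0769)
P = 1568/13 (P = -14/13*7*(-16) = -98/13*(-16) = 1568/13 ≈ 120.62)
F/P = 72263/(1568/13) = 72263*(13/1568) = 939419/1568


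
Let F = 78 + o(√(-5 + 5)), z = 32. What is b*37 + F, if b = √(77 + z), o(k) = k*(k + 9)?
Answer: 78 + 37*√109 ≈ 464.29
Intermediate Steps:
o(k) = k*(9 + k)
F = 78 (F = 78 + √(-5 + 5)*(9 + √(-5 + 5)) = 78 + √0*(9 + √0) = 78 + 0*(9 + 0) = 78 + 0*9 = 78 + 0 = 78)
b = √109 (b = √(77 + 32) = √109 ≈ 10.440)
b*37 + F = √109*37 + 78 = 37*√109 + 78 = 78 + 37*√109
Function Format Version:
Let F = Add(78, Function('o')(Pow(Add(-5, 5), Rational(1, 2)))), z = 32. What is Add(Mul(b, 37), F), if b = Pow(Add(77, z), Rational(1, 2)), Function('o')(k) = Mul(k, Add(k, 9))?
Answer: Add(78, Mul(37, Pow(109, Rational(1, 2)))) ≈ 464.29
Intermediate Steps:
Function('o')(k) = Mul(k, Add(9, k))
F = 78 (F = Add(78, Mul(Pow(Add(-5, 5), Rational(1, 2)), Add(9, Pow(Add(-5, 5), Rational(1, 2))))) = Add(78, Mul(Pow(0, Rational(1, 2)), Add(9, Pow(0, Rational(1, 2))))) = Add(78, Mul(0, Add(9, 0))) = Add(78, Mul(0, 9)) = Add(78, 0) = 78)
b = Pow(109, Rational(1, 2)) (b = Pow(Add(77, 32), Rational(1, 2)) = Pow(109, Rational(1, 2)) ≈ 10.440)
Add(Mul(b, 37), F) = Add(Mul(Pow(109, Rational(1, 2)), 37), 78) = Add(Mul(37, Pow(109, Rational(1, 2))), 78) = Add(78, Mul(37, Pow(109, Rational(1, 2))))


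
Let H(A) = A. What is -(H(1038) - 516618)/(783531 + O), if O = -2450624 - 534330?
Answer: -515580/2201423 ≈ -0.23420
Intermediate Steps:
O = -2984954
-(H(1038) - 516618)/(783531 + O) = -(1038 - 516618)/(783531 - 2984954) = -(-515580)/(-2201423) = -(-515580)*(-1)/2201423 = -1*515580/2201423 = -515580/2201423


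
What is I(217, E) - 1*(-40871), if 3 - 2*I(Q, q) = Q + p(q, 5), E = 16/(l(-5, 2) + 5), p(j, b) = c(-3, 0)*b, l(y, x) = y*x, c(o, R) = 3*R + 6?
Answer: 40749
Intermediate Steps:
c(o, R) = 6 + 3*R
l(y, x) = x*y
p(j, b) = 6*b (p(j, b) = (6 + 3*0)*b = (6 + 0)*b = 6*b)
E = -16/5 (E = 16/(2*(-5) + 5) = 16/(-10 + 5) = 16/(-5) = 16*(-⅕) = -16/5 ≈ -3.2000)
I(Q, q) = -27/2 - Q/2 (I(Q, q) = 3/2 - (Q + 6*5)/2 = 3/2 - (Q + 30)/2 = 3/2 - (30 + Q)/2 = 3/2 + (-15 - Q/2) = -27/2 - Q/2)
I(217, E) - 1*(-40871) = (-27/2 - ½*217) - 1*(-40871) = (-27/2 - 217/2) + 40871 = -122 + 40871 = 40749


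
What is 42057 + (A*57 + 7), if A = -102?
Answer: 36250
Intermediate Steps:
42057 + (A*57 + 7) = 42057 + (-102*57 + 7) = 42057 + (-5814 + 7) = 42057 - 5807 = 36250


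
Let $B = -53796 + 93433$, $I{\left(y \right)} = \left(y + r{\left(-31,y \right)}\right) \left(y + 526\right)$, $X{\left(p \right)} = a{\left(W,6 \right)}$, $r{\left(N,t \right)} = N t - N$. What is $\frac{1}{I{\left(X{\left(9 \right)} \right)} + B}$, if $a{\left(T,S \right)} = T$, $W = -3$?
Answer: $\frac{1}{102920} \approx 9.7163 \cdot 10^{-6}$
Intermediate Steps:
$r{\left(N,t \right)} = - N + N t$
$X{\left(p \right)} = -3$
$I{\left(y \right)} = \left(31 - 30 y\right) \left(526 + y\right)$ ($I{\left(y \right)} = \left(y - 31 \left(-1 + y\right)\right) \left(y + 526\right) = \left(y - \left(-31 + 31 y\right)\right) \left(526 + y\right) = \left(31 - 30 y\right) \left(526 + y\right)$)
$B = 39637$
$\frac{1}{I{\left(X{\left(9 \right)} \right)} + B} = \frac{1}{\left(16306 - -47247 - 30 \left(-3\right)^{2}\right) + 39637} = \frac{1}{\left(16306 + 47247 - 270\right) + 39637} = \frac{1}{63283 + 39637} = \frac{1}{102920}$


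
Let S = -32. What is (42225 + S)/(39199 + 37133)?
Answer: 42193/76332 ≈ 0.55276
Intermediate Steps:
(42225 + S)/(39199 + 37133) = (42225 - 32)/(39199 + 37133) = 42193/76332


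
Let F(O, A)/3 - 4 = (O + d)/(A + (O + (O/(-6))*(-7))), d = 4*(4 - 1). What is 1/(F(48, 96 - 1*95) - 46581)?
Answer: -7/325971 ≈ -2.1474e-5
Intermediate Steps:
d = 12 (d = 4*3 = 12)
F(O, A) = 12 + 3*(12 + O)/(A + 13*O/6) (F(O, A) = 12 + 3*((O + 12)/(A + (O + (O/(-6))*(-7)))) = 12 + 3*((12 + O)/(A + (O + (O*(-⅙))*(-7)))) = 12 + 3*((12 + O)/(A + (O - O/6*(-7)))) = 12 + 3*((12 + O)/(A + (O + 7*O/6))) = 12 + 3*((12 + O)/(A + 13*O/6)) = 12 + 3*(12 + O)/(A + 13*O/6))
1/(F(48, 96 - 1*95) - 46581) = 1/(6*(36 + 12*(96 - 1*95) + 29*48)/(6*(96 - 1*95) + 13*48) - 46581) = 1/(6*(36 + 12*(96 - 95) + 1392)/(6*(96 - 95) + 624) - 46581) = 1/(6*(36 + 12*1 + 1392)/(6*1 + 624) - 46581) = 1/(6*(36 + 12 + 1392)/(6 + 624) - 46581) = 1/(6*1440/630 - 46581) = 1/(6*(1/630)*1440 - 46581) = 1/(96/7 - 46581) = 1/(-325971/7) = -7/325971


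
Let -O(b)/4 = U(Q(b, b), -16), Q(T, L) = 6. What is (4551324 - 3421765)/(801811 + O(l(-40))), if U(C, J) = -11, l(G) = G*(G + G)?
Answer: 1129559/801855 ≈ 1.4087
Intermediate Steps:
l(G) = 2*G² (l(G) = G*(2*G) = 2*G²)
O(b) = 44 (O(b) = -4*(-11) = 44)
(4551324 - 3421765)/(801811 + O(l(-40))) = (4551324 - 3421765)/(801811 + 44) = 1129559/801855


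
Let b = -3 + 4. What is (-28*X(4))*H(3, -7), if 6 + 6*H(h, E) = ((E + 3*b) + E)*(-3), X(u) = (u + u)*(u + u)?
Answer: -8064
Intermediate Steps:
b = 1
X(u) = 4*u² (X(u) = (2*u)*(2*u) = 4*u²)
H(h, E) = -5/2 - E (H(h, E) = -1 + (((E + 3*1) + E)*(-3))/6 = -1 + (((E + 3) + E)*(-3))/6 = -1 + (((3 + E) + E)*(-3))/6 = -1 + ((3 + 2*E)*(-3))/6 = -1 + (-9 - 6*E)/6 = -1 + (-3/2 - E) = -5/2 - E)
(-28*X(4))*H(3, -7) = (-112*4²)*(-5/2 - 1*(-7)) = (-112*16)*(-5/2 + 7) = -28*64*(9/2) = -1792*9/2 = -8064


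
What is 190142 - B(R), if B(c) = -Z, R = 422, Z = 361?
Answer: 190503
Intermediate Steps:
B(c) = -361 (B(c) = -1*361 = -361)
190142 - B(R) = 190142 - 1*(-361) = 190142 + 361 = 190503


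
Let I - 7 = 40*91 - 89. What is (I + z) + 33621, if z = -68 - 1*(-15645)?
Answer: 52756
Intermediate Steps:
I = 3558 (I = 7 + (40*91 - 89) = 7 + (3640 - 89) = 7 + 3551 = 3558)
z = 15577 (z = -68 + 15645 = 15577)
(I + z) + 33621 = (3558 + 15577) + 33621 = 19135 + 33621 = 52756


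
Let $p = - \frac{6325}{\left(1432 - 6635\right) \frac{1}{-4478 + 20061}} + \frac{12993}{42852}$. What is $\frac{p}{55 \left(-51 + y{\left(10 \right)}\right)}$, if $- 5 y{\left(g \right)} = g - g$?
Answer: $- \frac{42663300821}{6317170420} \approx -6.7535$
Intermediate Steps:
$y{\left(g \right)} = 0$ ($y{\left(g \right)} = - \frac{g - g}{5} = \left(- \frac{1}{5}\right) 0 = 0$)
$p = \frac{127989902463}{6756332}$ ($p = - \frac{6325}{\left(-5203\right) \frac{1}{15583}} + 12993 \cdot \frac{1}{42852} = - \frac{6325}{\left(-5203\right) \frac{1}{15583}} + \frac{4331}{14284} = - \frac{6325}{- \frac{5203}{15583}} + \frac{4331}{14284} = \left(-6325\right) \left(- \frac{15583}{5203}\right) + \frac{4331}{14284} = \frac{8960225}{473} + \frac{4331}{14284} = \frac{127989902463}{6756332} \approx 18944.0$)
$\frac{p}{55 \left(-51 + y{\left(10 \right)}\right)} = \frac{127989902463}{6756332 \cdot 55 \left(-51 + 0\right)} = \frac{127989902463}{6756332 \cdot 55 \left(-51\right)} = \frac{127989902463}{6756332 \left(-2805\right)} = \frac{127989902463}{6756332} \left(- \frac{1}{2805}\right) = - \frac{42663300821}{6317170420}$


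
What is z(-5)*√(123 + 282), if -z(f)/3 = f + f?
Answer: 270*√5 ≈ 603.74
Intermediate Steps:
z(f) = -6*f (z(f) = -3*(f + f) = -6*f)
z(-5)*√(123 + 282) = (-6*(-5))*√(123 + 282) = 30*√405 = 30*(9*√5) = 270*√5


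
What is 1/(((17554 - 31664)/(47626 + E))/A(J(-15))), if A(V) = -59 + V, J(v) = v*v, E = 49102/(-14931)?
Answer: -711054704/1269135 ≈ -560.27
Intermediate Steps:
E = -49102/14931 (E = 49102*(-1/14931) = -49102/14931 ≈ -3.2886)
J(v) = v²
1/(((17554 - 31664)/(47626 + E))/A(J(-15))) = 1/(((17554 - 31664)/(47626 - 49102/14931))/(-59 + (-15)²)) = 1/((-14110/711054704/14931)/(-59 + 225)) = 1/(-14110*14931/711054704/166) = 1/(-105338205/355527352*1/166) = 1/(-1269135/711054704) = -711054704/1269135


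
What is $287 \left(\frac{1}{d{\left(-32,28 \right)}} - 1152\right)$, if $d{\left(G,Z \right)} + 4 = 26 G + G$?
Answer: $- \frac{40997417}{124} \approx -3.3062 \cdot 10^{5}$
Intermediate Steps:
$d{\left(G,Z \right)} = -4 + 27 G$ ($d{\left(G,Z \right)} = -4 + \left(26 G + G\right) = -4 + 27 G$)
$287 \left(\frac{1}{d{\left(-32,28 \right)}} - 1152\right) = 287 \left(\frac{1}{-4 + 27 \left(-32\right)} - 1152\right) = 287 \left(\frac{1}{-4 - 864} - 1152\right) = 287 \left(\frac{1}{-868} - 1152\right) = 287 \left(- \frac{1}{868} - 1152\right) = 287 \left(- \frac{999937}{868}\right) = - \frac{40997417}{124}$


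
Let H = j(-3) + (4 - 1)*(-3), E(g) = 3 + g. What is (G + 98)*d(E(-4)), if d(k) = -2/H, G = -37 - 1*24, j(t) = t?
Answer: 37/6 ≈ 6.1667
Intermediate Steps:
H = -12 (H = -3 + (4 - 1)*(-3) = -3 + 3*(-3) = -3 - 9 = -12)
G = -61 (G = -37 - 24 = -61)
d(k) = ⅙ (d(k) = -2/(-12) = -2*(-1/12) = ⅙)
(G + 98)*d(E(-4)) = (-61 + 98)*(⅙) = 37*(⅙) = 37/6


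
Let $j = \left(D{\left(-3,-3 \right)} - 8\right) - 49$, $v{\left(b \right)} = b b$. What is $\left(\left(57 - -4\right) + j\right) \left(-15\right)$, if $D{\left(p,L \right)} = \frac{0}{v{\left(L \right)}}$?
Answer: $-60$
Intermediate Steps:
$v{\left(b \right)} = b^{2}$
$D{\left(p,L \right)} = 0$ ($D{\left(p,L \right)} = \frac{0}{L^{2}} = 0$)
$j = -57$ ($j = \left(0 - 8\right) - 49 = -8 - 49 = -57$)
$\left(\left(57 - -4\right) + j\right) \left(-15\right) = \left(\left(57 - -4\right) - 57\right) \left(-15\right) = \left(\left(57 + 4\right) - 57\right) \left(-15\right) = \left(61 - 57\right) \left(-15\right) = 4 \left(-15\right) = -60$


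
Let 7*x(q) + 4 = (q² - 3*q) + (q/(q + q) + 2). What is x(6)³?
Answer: 35937/2744 ≈ 13.097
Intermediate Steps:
x(q) = -3/14 - 3*q/7 + q²/7 (x(q) = -4/7 + ((q² - 3*q) + (q/(q + q) + 2))/7 = -4/7 + ((q² - 3*q) + (q/((2*q)) + 2))/7 = -4/7 + ((q² - 3*q) + ((1/(2*q))*q + 2))/7 = -4/7 + ((q² - 3*q) + (½ + 2))/7 = -4/7 + ((q² - 3*q) + 5/2)/7 = -4/7 + (5/2 + q² - 3*q)/7 = -4/7 + (5/14 - 3*q/7 + q²/7) = -3/14 - 3*q/7 + q²/7)
x(6)³ = (-3/14 - 3/7*6 + (⅐)*6²)³ = (-3/14 - 18/7 + (⅐)*36)³ = (-3/14 - 18/7 + 36/7)³ = (33/14)³ = 35937/2744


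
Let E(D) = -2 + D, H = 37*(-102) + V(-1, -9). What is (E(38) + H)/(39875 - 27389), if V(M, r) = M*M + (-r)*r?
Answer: -1909/6243 ≈ -0.30578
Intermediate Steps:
V(M, r) = M² - r²
H = -3854 (H = 37*(-102) + ((-1)² - 1*(-9)²) = -3774 + (1 - 1*81) = -3774 + (1 - 81) = -3774 - 80 = -3854)
(E(38) + H)/(39875 - 27389) = ((-2 + 38) - 3854)/(39875 - 27389) = (36 - 3854)/12486 = -3818*1/12486 = -1909/6243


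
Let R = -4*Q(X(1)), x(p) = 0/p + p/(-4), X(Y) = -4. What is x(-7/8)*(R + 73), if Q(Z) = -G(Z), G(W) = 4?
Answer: 623/32 ≈ 19.469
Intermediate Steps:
x(p) = -p/4 (x(p) = 0 + p*(-¼) = 0 - p/4 = -p/4)
Q(Z) = -4 (Q(Z) = -1*4 = -4)
R = 16 (R = -4*(-4) = 16)
x(-7/8)*(R + 73) = (-(-7)/(4*8))*(16 + 73) = -(-7)/(4*8)*89 = -¼*(-7/8)*89 = (7/32)*89 = 623/32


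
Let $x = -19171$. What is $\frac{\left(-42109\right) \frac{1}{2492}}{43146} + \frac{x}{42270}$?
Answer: $- \frac{20225908301}{44557483320} \approx -0.45393$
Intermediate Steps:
$\frac{\left(-42109\right) \frac{1}{2492}}{43146} + \frac{x}{42270} = \frac{\left(-42109\right) \frac{1}{2492}}{43146} - \frac{19171}{42270} = \left(-42109\right) \frac{1}{2492} \cdot \frac{1}{43146} - \frac{19171}{42270} = \left(- \frac{42109}{2492}\right) \frac{1}{43146} - \frac{19171}{42270} = - \frac{2477}{6324696} - \frac{19171}{42270} = - \frac{20225908301}{44557483320}$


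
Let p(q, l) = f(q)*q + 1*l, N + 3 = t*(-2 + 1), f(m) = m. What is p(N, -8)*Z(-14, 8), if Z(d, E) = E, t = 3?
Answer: 224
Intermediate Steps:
N = -6 (N = -3 + 3*(-2 + 1) = -3 + 3*(-1) = -3 - 3 = -6)
p(q, l) = l + q² (p(q, l) = q*q + 1*l = q² + l = l + q²)
p(N, -8)*Z(-14, 8) = (-8 + (-6)²)*8 = (-8 + 36)*8 = 28*8 = 224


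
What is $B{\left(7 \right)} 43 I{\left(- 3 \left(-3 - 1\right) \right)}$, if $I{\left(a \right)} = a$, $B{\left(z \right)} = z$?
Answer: $3612$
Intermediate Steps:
$B{\left(7 \right)} 43 I{\left(- 3 \left(-3 - 1\right) \right)} = 7 \cdot 43 \left(- 3 \left(-3 - 1\right)\right) = 301 \left(\left(-3\right) \left(-4\right)\right) = 301 \cdot 12 = 3612$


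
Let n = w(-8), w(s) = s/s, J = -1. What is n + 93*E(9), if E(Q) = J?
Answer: -92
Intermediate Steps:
E(Q) = -1
w(s) = 1
n = 1
n + 93*E(9) = 1 + 93*(-1) = 1 - 93 = -92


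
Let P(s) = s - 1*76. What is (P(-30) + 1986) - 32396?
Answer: -30516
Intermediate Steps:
P(s) = -76 + s (P(s) = s - 76 = -76 + s)
(P(-30) + 1986) - 32396 = ((-76 - 30) + 1986) - 32396 = (-106 + 1986) - 32396 = 1880 - 32396 = -30516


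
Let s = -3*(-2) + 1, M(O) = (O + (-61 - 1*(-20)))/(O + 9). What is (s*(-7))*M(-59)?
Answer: -98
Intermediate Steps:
M(O) = (-41 + O)/(9 + O) (M(O) = (O + (-61 + 20))/(9 + O) = (O - 41)/(9 + O) = (-41 + O)/(9 + O))
s = 7 (s = 6 + 1 = 7)
(s*(-7))*M(-59) = (7*(-7))*((-41 - 59)/(9 - 59)) = -49*(-100)/(-50) = -(-49)*(-100)/50 = -49*2 = -98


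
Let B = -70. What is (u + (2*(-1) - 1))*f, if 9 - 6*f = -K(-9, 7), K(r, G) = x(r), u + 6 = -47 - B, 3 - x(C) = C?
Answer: 49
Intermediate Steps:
x(C) = 3 - C
u = 17 (u = -6 + (-47 - 1*(-70)) = -6 + (-47 + 70) = -6 + 23 = 17)
K(r, G) = 3 - r
f = 7/2 (f = 3/2 - (-1)*(3 - 1*(-9))/6 = 3/2 - (-1)*(3 + 9)/6 = 3/2 - (-1)*12/6 = 3/2 - 1/6*(-12) = 3/2 + 2 = 7/2 ≈ 3.5000)
(u + (2*(-1) - 1))*f = (17 + (2*(-1) - 1))*(7/2) = (17 + (-2 - 1))*(7/2) = (17 - 3)*(7/2) = 14*(7/2) = 49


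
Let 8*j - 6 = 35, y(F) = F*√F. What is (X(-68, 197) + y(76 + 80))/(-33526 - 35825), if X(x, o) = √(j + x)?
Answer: -104*√39/23117 - I*√1006/277404 ≈ -0.028095 - 0.00011434*I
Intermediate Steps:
y(F) = F^(3/2)
j = 41/8 (j = ¾ + (⅛)*35 = ¾ + 35/8 = 41/8 ≈ 5.1250)
X(x, o) = √(41/8 + x)
(X(-68, 197) + y(76 + 80))/(-33526 - 35825) = (√(82 + 16*(-68))/4 + (76 + 80)^(3/2))/(-33526 - 35825) = (√(82 - 1088)/4 + 156^(3/2))/(-69351) = (√(-1006)/4 + 312*√39)*(-1/69351) = ((I*√1006)/4 + 312*√39)*(-1/69351) = (I*√1006/4 + 312*√39)*(-1/69351) = (312*√39 + I*√1006/4)*(-1/69351) = -104*√39/23117 - I*√1006/277404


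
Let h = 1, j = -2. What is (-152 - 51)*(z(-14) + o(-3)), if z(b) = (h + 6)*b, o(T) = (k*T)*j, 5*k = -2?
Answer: 101906/5 ≈ 20381.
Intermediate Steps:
k = -2/5 (k = (1/5)*(-2) = -2/5 ≈ -0.40000)
o(T) = 4*T/5 (o(T) = -2*T/5*(-2) = 4*T/5)
z(b) = 7*b (z(b) = (1 + 6)*b = 7*b)
(-152 - 51)*(z(-14) + o(-3)) = (-152 - 51)*(7*(-14) + (4/5)*(-3)) = -203*(-98 - 12/5) = -203*(-502/5) = 101906/5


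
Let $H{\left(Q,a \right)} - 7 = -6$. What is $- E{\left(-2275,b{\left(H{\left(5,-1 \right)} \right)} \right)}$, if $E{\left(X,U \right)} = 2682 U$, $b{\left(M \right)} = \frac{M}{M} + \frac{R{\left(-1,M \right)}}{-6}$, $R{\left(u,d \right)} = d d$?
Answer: $-2235$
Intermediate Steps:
$H{\left(Q,a \right)} = 1$ ($H{\left(Q,a \right)} = 7 - 6 = 1$)
$R{\left(u,d \right)} = d^{2}$
$b{\left(M \right)} = 1 - \frac{M^{2}}{6}$ ($b{\left(M \right)} = \frac{M}{M} + \frac{M^{2}}{-6} = 1 + M^{2} \left(- \frac{1}{6}\right) = 1 - \frac{M^{2}}{6}$)
$- E{\left(-2275,b{\left(H{\left(5,-1 \right)} \right)} \right)} = - 2682 \left(1 - \frac{1^{2}}{6}\right) = - 2682 \left(1 - \frac{1}{6}\right) = - \frac{2682 \cdot 5}{6} = \left(-1\right) 2235 = -2235$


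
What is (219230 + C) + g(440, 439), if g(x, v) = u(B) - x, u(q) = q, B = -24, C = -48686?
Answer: 170080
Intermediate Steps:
g(x, v) = -24 - x
(219230 + C) + g(440, 439) = (219230 - 48686) + (-24 - 1*440) = 170544 + (-24 - 440) = 170544 - 464 = 170080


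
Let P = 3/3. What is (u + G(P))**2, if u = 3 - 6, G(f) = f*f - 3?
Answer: 25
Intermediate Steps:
P = 1 (P = 3*(1/3) = 1)
G(f) = -3 + f**2 (G(f) = f**2 - 3 = -3 + f**2)
u = -3
(u + G(P))**2 = (-3 + (-3 + 1**2))**2 = (-3 + (-3 + 1))**2 = (-3 - 2)**2 = (-5)**2 = 25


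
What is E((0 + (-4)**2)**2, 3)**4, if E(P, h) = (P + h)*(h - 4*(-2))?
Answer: 65882458473601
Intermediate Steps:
E(P, h) = (8 + h)*(P + h) (E(P, h) = (P + h)*(h + 8) = (P + h)*(8 + h) = (8 + h)*(P + h))
E((0 + (-4)**2)**2, 3)**4 = (3**2 + 8*(0 + (-4)**2)**2 + 8*3 + (0 + (-4)**2)**2*3)**4 = (9 + 8*(0 + 16)**2 + 24 + (0 + 16)**2*3)**4 = (9 + 8*16**2 + 24 + 16**2*3)**4 = (9 + 8*256 + 24 + 256*3)**4 = (9 + 2048 + 24 + 768)**4 = 2849**4 = 65882458473601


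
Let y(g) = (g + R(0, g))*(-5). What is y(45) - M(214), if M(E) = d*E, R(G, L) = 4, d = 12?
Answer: -2813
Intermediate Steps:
M(E) = 12*E
y(g) = -20 - 5*g (y(g) = (g + 4)*(-5) = (4 + g)*(-5) = -20 - 5*g)
y(45) - M(214) = (-20 - 5*45) - 12*214 = (-20 - 225) - 1*2568 = -245 - 2568 = -2813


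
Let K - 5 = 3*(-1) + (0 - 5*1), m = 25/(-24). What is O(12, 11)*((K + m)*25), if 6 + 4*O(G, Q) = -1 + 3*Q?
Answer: -31525/48 ≈ -656.77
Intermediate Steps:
O(G, Q) = -7/4 + 3*Q/4 (O(G, Q) = -3/2 + (-1 + 3*Q)/4 = -3/2 + (-¼ + 3*Q/4) = -7/4 + 3*Q/4)
m = -25/24 (m = 25*(-1/24) = -25/24 ≈ -1.0417)
K = -3 (K = 5 + (3*(-1) + (0 - 5*1)) = 5 + (-3 + (0 - 5)) = 5 + (-3 - 5) = 5 - 8 = -3)
O(12, 11)*((K + m)*25) = (-7/4 + (¾)*11)*((-3 - 25/24)*25) = (-7/4 + 33/4)*(-97/24*25) = (13/2)*(-2425/24) = -31525/48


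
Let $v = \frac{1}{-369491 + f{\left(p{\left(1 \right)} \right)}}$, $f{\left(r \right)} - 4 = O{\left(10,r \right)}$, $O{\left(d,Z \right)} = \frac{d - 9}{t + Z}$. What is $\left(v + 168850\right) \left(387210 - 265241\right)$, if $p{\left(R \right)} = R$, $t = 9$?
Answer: $\frac{76093852700530160}{3694869} \approx 2.0594 \cdot 10^{10}$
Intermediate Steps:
$O{\left(d,Z \right)} = \frac{-9 + d}{9 + Z}$ ($O{\left(d,Z \right)} = \frac{d - 9}{9 + Z} = \frac{-9 + d}{9 + Z}$)
$f{\left(r \right)} = 4 + \frac{1}{9 + r}$ ($f{\left(r \right)} = 4 + \frac{-9 + 10}{9 + r} = 4 + \frac{1}{9 + r} 1 = 4 + \frac{1}{9 + r}$)
$v = - \frac{10}{3694869}$ ($v = \frac{1}{-369491 + \frac{37 + 4 \cdot 1}{9 + 1}} = \frac{1}{-369491 + \frac{37 + 4}{10}} = \frac{1}{-369491 + \frac{1}{10} \cdot 41} = \frac{1}{-369491 + \frac{41}{10}} = \frac{1}{- \frac{3694869}{10}} = - \frac{10}{3694869} \approx -2.7065 \cdot 10^{-6}$)
$\left(v + 168850\right) \left(387210 - 265241\right) = \left(- \frac{10}{3694869} + 168850\right) \left(387210 - 265241\right) = \frac{623878630640}{3694869} \cdot 121969 = \frac{76093852700530160}{3694869}$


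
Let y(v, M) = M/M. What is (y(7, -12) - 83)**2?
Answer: 6724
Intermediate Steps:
y(v, M) = 1
(y(7, -12) - 83)**2 = (1 - 83)**2 = (-82)**2 = 6724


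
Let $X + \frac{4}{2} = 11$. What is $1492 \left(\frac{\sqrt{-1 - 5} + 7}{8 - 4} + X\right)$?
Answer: $16039 + 373 i \sqrt{6} \approx 16039.0 + 913.66 i$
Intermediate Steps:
$X = 9$ ($X = -2 + 11 = 9$)
$1492 \left(\frac{\sqrt{-1 - 5} + 7}{8 - 4} + X\right) = 1492 \left(\frac{\sqrt{-1 - 5} + 7}{8 - 4} + 9\right) = 1492 \left(\frac{\sqrt{-6} + 7}{4} + 9\right) = 1492 \left(\left(i \sqrt{6} + 7\right) \frac{1}{4} + 9\right) = 1492 \left(\left(7 + i \sqrt{6}\right) \frac{1}{4} + 9\right) = 1492 \left(\left(\frac{7}{4} + \frac{i \sqrt{6}}{4}\right) + 9\right) = 1492 \left(\frac{43}{4} + \frac{i \sqrt{6}}{4}\right) = 16039 + 373 i \sqrt{6}$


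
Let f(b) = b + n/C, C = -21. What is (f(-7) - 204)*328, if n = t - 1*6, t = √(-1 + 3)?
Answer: -483800/7 - 328*√2/21 ≈ -69136.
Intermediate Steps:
t = √2 ≈ 1.4142
n = -6 + √2 (n = √2 - 1*6 = √2 - 6 = -6 + √2 ≈ -4.5858)
f(b) = 2/7 + b - √2/21 (f(b) = b + (-6 + √2)/(-21) = b + (-6 + √2)*(-1/21) = b + (2/7 - √2/21) = 2/7 + b - √2/21)
(f(-7) - 204)*328 = ((2/7 - 7 - √2/21) - 204)*328 = ((-47/7 - √2/21) - 204)*328 = (-1475/7 - √2/21)*328 = -483800/7 - 328*√2/21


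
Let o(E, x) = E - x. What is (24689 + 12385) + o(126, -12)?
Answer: 37212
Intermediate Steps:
(24689 + 12385) + o(126, -12) = (24689 + 12385) + (126 - 1*(-12)) = 37074 + (126 + 12) = 37074 + 138 = 37212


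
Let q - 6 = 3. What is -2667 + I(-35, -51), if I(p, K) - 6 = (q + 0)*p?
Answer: -2976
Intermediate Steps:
q = 9 (q = 6 + 3 = 9)
I(p, K) = 6 + 9*p (I(p, K) = 6 + (9 + 0)*p = 6 + 9*p)
-2667 + I(-35, -51) = -2667 + (6 + 9*(-35)) = -2667 + (6 - 315) = -2667 - 309 = -2976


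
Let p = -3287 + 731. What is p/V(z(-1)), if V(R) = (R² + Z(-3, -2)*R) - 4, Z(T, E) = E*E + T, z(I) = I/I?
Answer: 1278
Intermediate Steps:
z(I) = 1
Z(T, E) = T + E² (Z(T, E) = E² + T = T + E²)
p = -2556
V(R) = -4 + R + R² (V(R) = (R² + (-3 + (-2)²)*R) - 4 = (R² + (-3 + 4)*R) - 4 = (R² + 1*R) - 4 = (R² + R) - 4 = (R + R²) - 4 = -4 + R + R²)
p/V(z(-1)) = -2556/(-4 + 1 + 1²) = -2556/(-4 + 1 + 1) = -2556/(-2) = -2556*(-½) = 1278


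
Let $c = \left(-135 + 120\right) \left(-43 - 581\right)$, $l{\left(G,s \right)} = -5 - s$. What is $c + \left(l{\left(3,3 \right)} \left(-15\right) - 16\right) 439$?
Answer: $55016$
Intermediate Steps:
$c = 9360$ ($c = \left(-15\right) \left(-624\right) = 9360$)
$c + \left(l{\left(3,3 \right)} \left(-15\right) - 16\right) 439 = 9360 + \left(\left(-5 - 3\right) \left(-15\right) - 16\right) 439 = 9360 + \left(\left(-8\right) \left(-15\right) - 16\right) 439 = 9360 + \left(120 - 16\right) 439 = 9360 + 104 \cdot 439 = 9360 + 45656 = 55016$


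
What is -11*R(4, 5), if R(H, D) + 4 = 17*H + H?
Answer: -748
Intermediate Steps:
R(H, D) = -4 + 18*H (R(H, D) = -4 + (17*H + H) = -4 + 18*H)
-11*R(4, 5) = -11*(-4 + 18*4) = -11*(-4 + 72) = -11*68 = -748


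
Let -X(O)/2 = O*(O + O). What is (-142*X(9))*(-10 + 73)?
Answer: 2898504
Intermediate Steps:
X(O) = -4*O² (X(O) = -2*O*(O + O) = -2*O*2*O = -4*O²)
(-142*X(9))*(-10 + 73) = (-(-568)*9²)*(-10 + 73) = -(-568)*81*63 = -142*(-324)*63 = 46008*63 = 2898504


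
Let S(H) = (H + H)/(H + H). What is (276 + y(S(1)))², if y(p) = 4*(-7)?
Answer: 61504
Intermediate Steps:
S(H) = 1 (S(H) = (2*H)/((2*H)) = (2*H)*(1/(2*H)) = 1)
y(p) = -28
(276 + y(S(1)))² = (276 - 28)² = 248² = 61504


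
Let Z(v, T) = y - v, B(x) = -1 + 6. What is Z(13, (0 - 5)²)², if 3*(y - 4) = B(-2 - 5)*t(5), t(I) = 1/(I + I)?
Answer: 2809/36 ≈ 78.028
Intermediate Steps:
t(I) = 1/(2*I)
B(x) = 5
y = 25/6 (y = 4 + (5*((½)/5))/3 = 4 + (5*((½)*(⅕)))/3 = 4 + (5*(⅒))/3 = 4 + (⅓)*(½) = 4 + ⅙ = 25/6 ≈ 4.1667)
Z(v, T) = 25/6 - v
Z(13, (0 - 5)²)² = (25/6 - 1*13)² = (25/6 - 13)² = (-53/6)² = 2809/36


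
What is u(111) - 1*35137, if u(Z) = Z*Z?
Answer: -22816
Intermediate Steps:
u(Z) = Z**2
u(111) - 1*35137 = 111**2 - 1*35137 = 12321 - 35137 = -22816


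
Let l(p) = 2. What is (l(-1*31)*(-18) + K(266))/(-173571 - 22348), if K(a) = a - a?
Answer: 36/195919 ≈ 0.00018375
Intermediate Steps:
K(a) = 0
(l(-1*31)*(-18) + K(266))/(-173571 - 22348) = (2*(-18) + 0)/(-173571 - 22348) = (-36 + 0)/(-195919) = -36*(-1/195919) = 36/195919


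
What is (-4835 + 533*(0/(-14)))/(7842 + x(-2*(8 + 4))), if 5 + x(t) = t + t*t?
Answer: -4835/8389 ≈ -0.57635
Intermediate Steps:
x(t) = -5 + t + t² (x(t) = -5 + (t + t*t) = -5 + (t + t²) = -5 + t + t²)
(-4835 + 533*(0/(-14)))/(7842 + x(-2*(8 + 4))) = (-4835 + 533*(0/(-14)))/(7842 + (-5 - 2*(8 + 4) + (-2*(8 + 4))²)) = (-4835 + 533*(0*(-1/14)))/(7842 + (-5 - 2*12 + (-2*12)²)) = (-4835 + 533*0)/(7842 + (-5 - 24 + (-24)²)) = (-4835 + 0)/(7842 + (-5 - 24 + 576)) = -4835/(7842 + 547) = -4835/8389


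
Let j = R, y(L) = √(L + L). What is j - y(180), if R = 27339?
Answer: 27339 - 6*√10 ≈ 27320.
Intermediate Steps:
y(L) = √2*√L (y(L) = √(2*L) = √2*√L)
j = 27339
j - y(180) = 27339 - √2*√180 = 27339 - √2*6*√5 = 27339 - 6*√10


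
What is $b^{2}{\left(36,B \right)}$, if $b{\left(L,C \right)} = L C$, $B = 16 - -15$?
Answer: $1245456$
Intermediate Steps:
$B = 31$ ($B = 16 + 15 = 31$)
$b{\left(L,C \right)} = C L$
$b^{2}{\left(36,B \right)} = \left(31 \cdot 36\right)^{2} = 1116^{2} = 1245456$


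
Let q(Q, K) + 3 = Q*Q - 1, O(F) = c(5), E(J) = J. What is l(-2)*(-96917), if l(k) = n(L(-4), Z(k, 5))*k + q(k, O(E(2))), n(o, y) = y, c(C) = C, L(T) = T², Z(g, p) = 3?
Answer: 581502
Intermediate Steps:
O(F) = 5
q(Q, K) = -4 + Q² (q(Q, K) = -3 + (Q*Q - 1) = -3 + (Q² - 1) = -3 + (-1 + Q²) = -4 + Q²)
l(k) = -4 + k² + 3*k (l(k) = 3*k + (-4 + k²) = -4 + k² + 3*k)
l(-2)*(-96917) = (-4 + (-2)² + 3*(-2))*(-96917) = (-4 + 4 - 6)*(-96917) = -6*(-96917) = 581502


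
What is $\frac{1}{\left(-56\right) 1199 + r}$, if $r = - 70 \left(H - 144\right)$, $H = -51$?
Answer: $- \frac{1}{53494} \approx -1.8694 \cdot 10^{-5}$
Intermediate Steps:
$r = 13650$ ($r = - 70 \left(-51 - 144\right) = \left(-70\right) \left(-195\right) = 13650$)
$\frac{1}{\left(-56\right) 1199 + r} = \frac{1}{\left(-56\right) 1199 + 13650} = \frac{1}{-67144 + 13650} = \frac{1}{-53494} = - \frac{1}{53494}$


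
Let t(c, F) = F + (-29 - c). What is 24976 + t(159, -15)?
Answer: 24773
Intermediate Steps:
t(c, F) = -29 + F - c
24976 + t(159, -15) = 24976 + (-29 - 15 - 1*159) = 24976 + (-29 - 15 - 159) = 24976 - 203 = 24773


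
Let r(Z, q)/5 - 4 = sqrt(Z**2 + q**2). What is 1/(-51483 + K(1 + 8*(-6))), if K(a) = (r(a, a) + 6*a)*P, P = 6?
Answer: -1179/62463485 - 94*sqrt(2)/187390455 ≈ -1.9584e-5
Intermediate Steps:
r(Z, q) = 20 + 5*sqrt(Z**2 + q**2)
K(a) = 120 + 36*a + 30*sqrt(2)*sqrt(a**2) (K(a) = ((20 + 5*sqrt(a**2 + a**2)) + 6*a)*6 = ((20 + 5*sqrt(2*a**2)) + 6*a)*6 = ((20 + 5*(sqrt(2)*sqrt(a**2))) + 6*a)*6 = ((20 + 5*sqrt(2)*sqrt(a**2)) + 6*a)*6 = (20 + 6*a + 5*sqrt(2)*sqrt(a**2))*6 = 120 + 36*a + 30*sqrt(2)*sqrt(a**2))
1/(-51483 + K(1 + 8*(-6))) = 1/(-51483 + (120 + 36*(1 + 8*(-6)) + 30*sqrt(2)*sqrt((1 + 8*(-6))**2))) = 1/(-51483 + (120 + 36*(1 - 48) + 30*sqrt(2)*sqrt((1 - 48)**2))) = 1/(-51483 + (120 + 36*(-47) + 30*sqrt(2)*sqrt((-47)**2))) = 1/(-51483 + (120 - 1692 + 30*sqrt(2)*sqrt(2209))) = 1/(-51483 + (120 - 1692 + 30*sqrt(2)*47)) = 1/(-51483 + (120 - 1692 + 1410*sqrt(2))) = 1/(-51483 + (-1572 + 1410*sqrt(2))) = 1/(-53055 + 1410*sqrt(2))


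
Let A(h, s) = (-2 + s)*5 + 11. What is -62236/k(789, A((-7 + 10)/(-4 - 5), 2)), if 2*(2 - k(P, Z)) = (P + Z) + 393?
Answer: 124472/1189 ≈ 104.69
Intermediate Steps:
A(h, s) = 1 + 5*s (A(h, s) = (-10 + 5*s) + 11 = 1 + 5*s)
k(P, Z) = -389/2 - P/2 - Z/2 (k(P, Z) = 2 - ((P + Z) + 393)/2 = 2 - (393 + P + Z)/2 = 2 + (-393/2 - P/2 - Z/2) = -389/2 - P/2 - Z/2)
-62236/k(789, A((-7 + 10)/(-4 - 5), 2)) = -62236/(-389/2 - ½*789 - (1 + 5*2)/2) = -62236/(-389/2 - 789/2 - (1 + 10)/2) = -62236/(-389/2 - 789/2 - ½*11) = -62236/(-389/2 - 789/2 - 11/2) = -62236/(-1189/2) = -62236*(-2/1189) = 124472/1189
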